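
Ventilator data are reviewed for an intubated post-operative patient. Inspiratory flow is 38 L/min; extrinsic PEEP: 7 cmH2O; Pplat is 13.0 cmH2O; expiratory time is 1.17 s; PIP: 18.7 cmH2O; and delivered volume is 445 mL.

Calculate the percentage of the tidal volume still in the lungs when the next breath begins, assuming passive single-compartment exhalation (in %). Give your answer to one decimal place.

17.3

Flow: 38 L/min ÷ 60 = 0.6333 L/s.
R = (PIP − Pplat)/V̇ = (18.7 − 13.0) / 0.6333 = 5.7/0.6333 = 9.0 cmH2O·s/L.
C = Vt/(Pplat − PEEP) = 445.0 / (13.0 − 7) = 445.0/6.0 = 74.167 mL/cmH2O.
τ = R × C = 9.0 × 0.07417 L/cmH2O = 0.6675 s.
Fraction remaining at end-expiration = e^(−Te/τ) = e^(−1.17/0.6675) = 0.1733 → 17.33%.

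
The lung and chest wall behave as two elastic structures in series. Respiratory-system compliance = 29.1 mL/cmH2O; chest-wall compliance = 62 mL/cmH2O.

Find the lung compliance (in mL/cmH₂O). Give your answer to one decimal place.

54.8

1/CL = 1/Crs − 1/Ccw.
1/CL = 1/29.1 − 1/62 = 0.01824.
CL = 54.825 mL/cmH2O.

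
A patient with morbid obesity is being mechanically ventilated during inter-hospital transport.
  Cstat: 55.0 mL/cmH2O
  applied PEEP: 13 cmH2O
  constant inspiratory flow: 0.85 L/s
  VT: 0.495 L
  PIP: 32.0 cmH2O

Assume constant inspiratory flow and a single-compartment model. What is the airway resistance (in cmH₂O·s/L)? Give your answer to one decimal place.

Equation of motion (constant flow): PIP = Vt/C + R·V̇ + PEEP.
R·V̇ = PIP − Vt/C − PEEP = 32.0 − 495/55.0 − 13 = 32.0 − 9.0 − 13 = 10.0 cmH2O.
R = 10.0 / 0.85 = 11.765 cmH2O·s/L.

11.8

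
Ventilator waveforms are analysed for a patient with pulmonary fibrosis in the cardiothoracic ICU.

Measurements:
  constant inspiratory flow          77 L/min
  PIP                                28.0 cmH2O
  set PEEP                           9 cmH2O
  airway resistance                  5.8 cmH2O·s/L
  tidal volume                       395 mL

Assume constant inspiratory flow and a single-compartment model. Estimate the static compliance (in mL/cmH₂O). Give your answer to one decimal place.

Flow: 77 L/min ÷ 60 = 1.2833 L/s.
Equation of motion (constant flow): PIP = Vt/C + R·V̇ + PEEP.
Vt/C = PIP − R·V̇ − PEEP = 28.0 − 5.8×1.2833 − 9 = 28.0 − 7.443 − 9 = 11.557 cmH2O.
C = Vt / 11.557 = 395 / 11.557 = 34.178 mL/cmH2O.

34.2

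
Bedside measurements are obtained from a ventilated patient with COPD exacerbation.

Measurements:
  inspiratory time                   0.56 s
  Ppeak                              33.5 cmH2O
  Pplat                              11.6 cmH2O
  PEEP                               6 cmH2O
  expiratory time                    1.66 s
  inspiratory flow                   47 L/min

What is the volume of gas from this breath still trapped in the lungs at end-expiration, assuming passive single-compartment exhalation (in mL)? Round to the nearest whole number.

206

Flow: 47 L/min ÷ 60 = 0.7833 L/s.
Vt = flow × Ti = 0.7833 L/s × 0.56 s × 1000 mL/L = 438.65 mL.
R = (PIP − Pplat)/V̇ = (33.5 − 11.6) / 0.7833 = 21.9/0.7833 = 27.959 cmH2O·s/L.
C = Vt/(Pplat − PEEP) = 438.65 / (11.6 − 6) = 438.65/5.6 = 78.33 mL/cmH2O.
τ = R × C = 27.959 × 0.07833 L/cmH2O = 2.19 s.
Fraction remaining = e^(−Te/τ) = e^(−1.66/2.19) = 0.4686.
Trapped volume = 438.65 × 0.4686 = 205.55 mL.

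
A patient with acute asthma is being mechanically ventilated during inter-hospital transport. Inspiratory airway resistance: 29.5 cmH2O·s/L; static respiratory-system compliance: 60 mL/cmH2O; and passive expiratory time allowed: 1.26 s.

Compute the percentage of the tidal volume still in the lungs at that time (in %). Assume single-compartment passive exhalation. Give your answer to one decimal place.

τ = R × C = 29.5 × 60 mL/cmH2O = 29.5 × 0.060 L/cmH2O = 1.77 s.
Passive exhalation: V(t)/V₀ = e^(−t/τ) = e^(−1.26/1.77) = 0.4907.
Fraction remaining = 0.4907 → 49.07%.

49.1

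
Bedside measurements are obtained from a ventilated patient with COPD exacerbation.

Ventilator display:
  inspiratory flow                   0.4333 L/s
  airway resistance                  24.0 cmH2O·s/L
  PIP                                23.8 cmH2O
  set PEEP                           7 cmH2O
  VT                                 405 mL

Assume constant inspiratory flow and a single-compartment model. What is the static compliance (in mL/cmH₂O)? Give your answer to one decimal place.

Equation of motion (constant flow): PIP = Vt/C + R·V̇ + PEEP.
Vt/C = PIP − R·V̇ − PEEP = 23.8 − 24.0×0.4333 − 7 = 23.8 − 10.399 − 7 = 6.401 cmH2O.
C = Vt / 6.401 = 405 / 6.401 = 63.271 mL/cmH2O.

63.3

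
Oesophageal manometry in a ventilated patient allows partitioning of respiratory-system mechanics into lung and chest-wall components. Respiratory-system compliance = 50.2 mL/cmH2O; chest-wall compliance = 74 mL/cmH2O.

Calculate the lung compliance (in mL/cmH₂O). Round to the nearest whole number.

156

1/CL = 1/Crs − 1/Ccw.
1/CL = 1/50.2 − 1/74 = 0.006407.
CL = 156.08 mL/cmH2O.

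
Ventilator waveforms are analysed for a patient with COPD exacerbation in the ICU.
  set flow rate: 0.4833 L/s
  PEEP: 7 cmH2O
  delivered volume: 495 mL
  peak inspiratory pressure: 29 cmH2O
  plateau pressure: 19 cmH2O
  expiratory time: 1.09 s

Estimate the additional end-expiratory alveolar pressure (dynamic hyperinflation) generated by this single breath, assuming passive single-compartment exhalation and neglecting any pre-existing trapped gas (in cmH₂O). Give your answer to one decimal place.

3.3

R = (PIP − Pplat)/V̇ = (29 − 19) / 0.4833 = 10.0/0.4833 = 20.691 cmH2O·s/L.
C = Vt/(Pplat − PEEP) = 495.0 / (19 − 7) = 495.0/12.0 = 41.25 mL/cmH2O.
τ = R × C = 20.691 × 0.04125 L/cmH2O = 0.8535 s.
Fraction remaining = e^(−Te/τ) = e^(−1.09/0.8535) = 0.2788; trapped volume = 495.0 × 0.2788 = 138.01 mL.
Additional alveolar pressure from trapping ≈ V_trapped / C = 138.01 / 41.25 = 3.346 cmH2O.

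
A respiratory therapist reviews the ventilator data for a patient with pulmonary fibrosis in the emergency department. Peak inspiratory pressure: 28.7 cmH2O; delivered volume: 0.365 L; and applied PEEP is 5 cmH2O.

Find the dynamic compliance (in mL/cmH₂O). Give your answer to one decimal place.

Dynamic compliance = Vt / (PIP − PEEP) = 365 / (28.7 − 5) = 365 / 23.7 = 15.401 mL/cmH2O.

15.4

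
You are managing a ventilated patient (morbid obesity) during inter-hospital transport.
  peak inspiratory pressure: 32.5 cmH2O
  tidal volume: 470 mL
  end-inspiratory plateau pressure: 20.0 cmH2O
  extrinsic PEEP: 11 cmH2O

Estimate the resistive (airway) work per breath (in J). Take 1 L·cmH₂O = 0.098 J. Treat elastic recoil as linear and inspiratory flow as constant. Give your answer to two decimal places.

0.58

With constant inspiratory flow the resistive pressure is constant at PIP − Pplat = 32.5 − 20.0 = 12.5 cmH2O, so resistive work = 12.5 × 0.470 = 5.875 L·cmH2O.
× 0.098 J/(L·cmH2O) → 0.5758 J.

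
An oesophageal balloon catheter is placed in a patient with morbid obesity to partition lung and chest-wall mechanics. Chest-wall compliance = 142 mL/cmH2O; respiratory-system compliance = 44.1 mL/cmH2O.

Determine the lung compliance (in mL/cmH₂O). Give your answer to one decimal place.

1/CL = 1/Crs − 1/Ccw.
1/CL = 1/44.1 − 1/142 = 0.01563.
CL = 63.98 mL/cmH2O.

64.0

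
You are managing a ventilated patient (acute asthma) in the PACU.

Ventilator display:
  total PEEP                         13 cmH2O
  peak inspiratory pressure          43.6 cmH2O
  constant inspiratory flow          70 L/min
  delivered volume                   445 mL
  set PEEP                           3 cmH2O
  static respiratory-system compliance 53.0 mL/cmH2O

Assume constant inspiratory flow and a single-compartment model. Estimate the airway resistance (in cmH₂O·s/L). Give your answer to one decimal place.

19.0

Flow: 70 L/min ÷ 60 = 1.1667 L/s.
Total PEEP = 13 cmH2O (set 3 + intrinsic 10); this is the baseline alveolar pressure.
Equation of motion (constant flow): PIP = Vt/C + R·V̇ + PEEP.
R·V̇ = PIP − Vt/C − PEEP = 43.6 − 445/53.0 − 13 = 43.6 − 8.396 − 13 = 22.204 cmH2O.
R = 22.204 / 1.1667 = 19.031 cmH2O·s/L.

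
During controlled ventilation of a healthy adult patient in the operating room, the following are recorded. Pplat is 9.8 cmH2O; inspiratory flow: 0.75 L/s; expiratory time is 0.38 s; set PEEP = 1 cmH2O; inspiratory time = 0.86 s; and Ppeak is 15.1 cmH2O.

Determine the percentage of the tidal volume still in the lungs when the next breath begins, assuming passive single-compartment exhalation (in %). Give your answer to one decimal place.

48.0

Vt = flow × Ti = 0.75 L/s × 0.86 s × 1000 mL/L = 645.0 mL.
R = (PIP − Pplat)/V̇ = (15.1 − 9.8) / 0.75 = 5.3/0.75 = 7.067 cmH2O·s/L.
C = Vt/(Pplat − PEEP) = 645.0 / (9.8 − 1) = 645.0/8.8 = 73.295 mL/cmH2O.
τ = R × C = 7.067 × 0.0733 L/cmH2O = 0.518 s.
Fraction remaining at end-expiration = e^(−Te/τ) = e^(−0.38/0.518) = 0.4802 → 48.02%.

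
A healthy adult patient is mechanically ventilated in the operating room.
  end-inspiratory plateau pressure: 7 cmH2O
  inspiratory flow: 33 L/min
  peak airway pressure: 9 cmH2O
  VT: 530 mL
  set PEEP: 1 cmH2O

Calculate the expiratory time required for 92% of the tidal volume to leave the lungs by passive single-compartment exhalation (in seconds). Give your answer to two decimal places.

0.81

Flow: 33 L/min ÷ 60 = 0.55 L/s.
R = (PIP − Pplat)/V̇ = (9 − 7) / 0.55 = 2.0/0.55 = 3.636 cmH2O·s/L.
C = Vt/(Pplat − PEEP) = 530.0 / (7 − 1) = 530.0/6.0 = 88.333 mL/cmH2O.
τ = R × C = 3.636 × 0.08833 L/cmH2O = 0.3212 s.
t = −τ·ln(1 − 0.92) = −0.3212·ln(0.08) = 0.8113 s.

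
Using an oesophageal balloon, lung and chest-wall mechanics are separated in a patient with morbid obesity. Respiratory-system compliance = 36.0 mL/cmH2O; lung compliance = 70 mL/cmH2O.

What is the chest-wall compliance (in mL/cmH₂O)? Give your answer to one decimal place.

74.1

1/Ccw = 1/Crs − 1/CL.
1/Ccw = 1/36.0 − 1/70 = 0.01349.
Ccw = 74.129 mL/cmH2O.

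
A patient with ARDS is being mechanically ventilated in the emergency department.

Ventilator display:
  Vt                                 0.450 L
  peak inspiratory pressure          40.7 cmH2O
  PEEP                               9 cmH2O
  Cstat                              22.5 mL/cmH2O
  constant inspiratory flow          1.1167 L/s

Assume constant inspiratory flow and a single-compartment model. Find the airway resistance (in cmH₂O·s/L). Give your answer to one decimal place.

Equation of motion (constant flow): PIP = Vt/C + R·V̇ + PEEP.
R·V̇ = PIP − Vt/C − PEEP = 40.7 − 450/22.5 − 9 = 40.7 − 20.0 − 9 = 11.7 cmH2O.
R = 11.7 / 1.1167 = 10.477 cmH2O·s/L.

10.5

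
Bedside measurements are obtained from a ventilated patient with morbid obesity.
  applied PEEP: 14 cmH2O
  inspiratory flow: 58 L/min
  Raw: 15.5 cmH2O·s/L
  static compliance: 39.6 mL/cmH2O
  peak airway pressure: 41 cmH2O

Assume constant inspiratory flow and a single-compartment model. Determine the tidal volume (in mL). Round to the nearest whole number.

476

Flow: 58 L/min ÷ 60 = 0.9667 L/s.
Equation of motion (constant flow): PIP = Vt/C + R·V̇ + PEEP.
Vt/C = PIP − R·V̇ − PEEP = 41 − 14.984 − 14 = 12.016 cmH2O.
Vt = C × 12.016 = 39.6 × 12.016 = 475.83 mL.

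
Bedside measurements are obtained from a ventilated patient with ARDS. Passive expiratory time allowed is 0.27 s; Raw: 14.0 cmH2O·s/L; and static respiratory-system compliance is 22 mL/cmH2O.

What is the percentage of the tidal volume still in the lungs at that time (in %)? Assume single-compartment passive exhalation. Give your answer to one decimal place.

41.6

τ = R × C = 14.0 × 22 mL/cmH2O = 14.0 × 0.022 L/cmH2O = 0.308 s.
Passive exhalation: V(t)/V₀ = e^(−t/τ) = e^(−0.27/0.308) = 0.4162.
Fraction remaining = 0.4162 → 41.62%.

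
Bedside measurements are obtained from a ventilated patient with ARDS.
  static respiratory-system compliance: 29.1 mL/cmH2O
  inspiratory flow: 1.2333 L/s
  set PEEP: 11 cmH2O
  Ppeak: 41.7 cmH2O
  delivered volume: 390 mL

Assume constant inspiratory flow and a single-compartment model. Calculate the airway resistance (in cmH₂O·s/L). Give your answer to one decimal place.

Equation of motion (constant flow): PIP = Vt/C + R·V̇ + PEEP.
R·V̇ = PIP − Vt/C − PEEP = 41.7 − 390/29.1 − 11 = 41.7 − 13.402 − 11 = 17.298 cmH2O.
R = 17.298 / 1.2333 = 14.026 cmH2O·s/L.

14.0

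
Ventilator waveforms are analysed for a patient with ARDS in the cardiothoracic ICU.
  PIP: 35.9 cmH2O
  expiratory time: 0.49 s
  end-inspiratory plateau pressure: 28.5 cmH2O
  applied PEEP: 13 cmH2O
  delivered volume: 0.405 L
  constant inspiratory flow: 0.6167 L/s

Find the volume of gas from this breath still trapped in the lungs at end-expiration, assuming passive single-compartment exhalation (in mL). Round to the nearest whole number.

85

R = (PIP − Pplat)/V̇ = (35.9 − 28.5) / 0.6167 = 7.4/0.6167 = 11.999 cmH2O·s/L.
C = Vt/(Pplat − PEEP) = 405.0 / (28.5 − 13) = 405.0/15.5 = 26.129 mL/cmH2O.
τ = R × C = 11.999 × 0.02613 L/cmH2O = 0.3135 s.
Fraction remaining = e^(−Te/τ) = e^(−0.49/0.3135) = 0.2095.
Trapped volume = 405.0 × 0.2095 = 84.848 mL.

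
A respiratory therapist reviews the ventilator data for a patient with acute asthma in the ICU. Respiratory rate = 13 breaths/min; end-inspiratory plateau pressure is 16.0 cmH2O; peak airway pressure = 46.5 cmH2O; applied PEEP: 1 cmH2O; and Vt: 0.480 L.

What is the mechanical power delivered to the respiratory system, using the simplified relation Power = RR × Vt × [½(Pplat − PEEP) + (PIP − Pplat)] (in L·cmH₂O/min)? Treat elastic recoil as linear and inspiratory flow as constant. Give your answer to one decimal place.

237.1

Per-breath work = Vt × [½(Pplat−PEEP) + (PIP−Pplat)] = 0.480 × [0.5×15.0 + 30.5] = 0.480 × 38.0 = 18.24 L·cmH2O.
Power = 13 × 18.24 = 237.12 L·cmH2O/min.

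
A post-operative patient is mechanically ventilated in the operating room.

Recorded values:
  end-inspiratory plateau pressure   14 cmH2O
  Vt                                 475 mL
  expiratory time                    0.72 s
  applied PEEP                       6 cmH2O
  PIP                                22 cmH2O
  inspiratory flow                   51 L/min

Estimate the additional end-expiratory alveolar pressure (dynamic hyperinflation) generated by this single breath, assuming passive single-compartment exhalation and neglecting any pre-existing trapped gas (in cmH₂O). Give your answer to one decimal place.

2.2

Flow: 51 L/min ÷ 60 = 0.85 L/s.
R = (PIP − Pplat)/V̇ = (22 − 14) / 0.85 = 8.0/0.85 = 9.412 cmH2O·s/L.
C = Vt/(Pplat − PEEP) = 475.0 / (14 − 6) = 475.0/8.0 = 59.375 mL/cmH2O.
τ = R × C = 9.412 × 0.05938 L/cmH2O = 0.5589 s.
Fraction remaining = e^(−Te/τ) = e^(−0.72/0.5589) = 0.2758; trapped volume = 475.0 × 0.2758 = 131.01 mL.
Additional alveolar pressure from trapping ≈ V_trapped / C = 131.01 / 59.375 = 2.206 cmH2O.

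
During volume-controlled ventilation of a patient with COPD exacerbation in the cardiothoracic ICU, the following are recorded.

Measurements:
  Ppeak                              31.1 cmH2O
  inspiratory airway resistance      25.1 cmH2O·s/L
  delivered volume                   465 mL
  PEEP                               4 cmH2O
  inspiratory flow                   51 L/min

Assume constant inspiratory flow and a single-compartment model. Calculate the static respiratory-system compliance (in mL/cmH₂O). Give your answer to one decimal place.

Flow: 51 L/min ÷ 60 = 0.85 L/s.
Equation of motion (constant flow): PIP = Vt/C + R·V̇ + PEEP.
Vt/C = PIP − R·V̇ − PEEP = 31.1 − 25.1×0.85 − 4 = 31.1 − 21.335 − 4 = 5.765 cmH2O.
C = Vt / 5.765 = 465 / 5.765 = 80.659 mL/cmH2O.

80.7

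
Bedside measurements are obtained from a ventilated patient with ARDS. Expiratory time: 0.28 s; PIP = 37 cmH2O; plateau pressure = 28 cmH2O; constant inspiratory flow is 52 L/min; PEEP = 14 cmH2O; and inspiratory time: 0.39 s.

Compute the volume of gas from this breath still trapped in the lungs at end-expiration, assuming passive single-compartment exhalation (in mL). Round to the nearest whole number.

111

Flow: 52 L/min ÷ 60 = 0.8667 L/s.
Vt = flow × Ti = 0.8667 L/s × 0.39 s × 1000 mL/L = 338.01 mL.
R = (PIP − Pplat)/V̇ = (37 − 28) / 0.8667 = 9.0/0.8667 = 10.384 cmH2O·s/L.
C = Vt/(Pplat − PEEP) = 338.01 / (28 − 14) = 338.01/14.0 = 24.144 mL/cmH2O.
τ = R × C = 10.384 × 0.02414 L/cmH2O = 0.2507 s.
Fraction remaining = e^(−Te/τ) = e^(−0.28/0.2507) = 0.3273.
Trapped volume = 338.01 × 0.3273 = 110.63 mL.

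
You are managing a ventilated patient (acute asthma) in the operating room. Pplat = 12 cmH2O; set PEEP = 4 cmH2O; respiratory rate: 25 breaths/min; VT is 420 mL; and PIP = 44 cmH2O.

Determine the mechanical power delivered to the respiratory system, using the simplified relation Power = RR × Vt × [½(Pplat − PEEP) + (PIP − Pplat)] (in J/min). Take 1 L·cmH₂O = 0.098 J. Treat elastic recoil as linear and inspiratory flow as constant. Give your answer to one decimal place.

37.0

Per-breath work = Vt × [½(Pplat−PEEP) + (PIP−Pplat)] = 0.420 × [0.5×8.0 + 32.0] = 0.420 × 36.0 = 15.12 L·cmH2O.
Power = 25 × 15.12 = 378.0 L·cmH2O/min.
× 0.098 J/(L·cmH2O) → 37.044 J/min.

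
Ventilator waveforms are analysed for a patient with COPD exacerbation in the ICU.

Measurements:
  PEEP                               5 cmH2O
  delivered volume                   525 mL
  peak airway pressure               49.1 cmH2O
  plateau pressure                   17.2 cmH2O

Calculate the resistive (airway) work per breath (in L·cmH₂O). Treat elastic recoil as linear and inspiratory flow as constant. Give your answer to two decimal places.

With constant inspiratory flow the resistive pressure is constant at PIP − Pplat = 49.1 − 17.2 = 31.9 cmH2O, so resistive work = 31.9 × 0.525 = 16.748 L·cmH2O.

16.75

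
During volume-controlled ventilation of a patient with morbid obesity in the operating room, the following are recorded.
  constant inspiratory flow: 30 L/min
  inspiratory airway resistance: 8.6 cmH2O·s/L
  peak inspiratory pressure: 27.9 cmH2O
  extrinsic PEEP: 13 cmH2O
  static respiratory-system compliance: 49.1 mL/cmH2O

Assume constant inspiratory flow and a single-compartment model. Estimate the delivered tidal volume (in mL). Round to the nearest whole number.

Flow: 30 L/min ÷ 60 = 0.5 L/s.
Equation of motion (constant flow): PIP = Vt/C + R·V̇ + PEEP.
Vt/C = PIP − R·V̇ − PEEP = 27.9 − 4.3 − 13 = 10.6 cmH2O.
Vt = C × 10.6 = 49.1 × 10.6 = 520.46 mL.

520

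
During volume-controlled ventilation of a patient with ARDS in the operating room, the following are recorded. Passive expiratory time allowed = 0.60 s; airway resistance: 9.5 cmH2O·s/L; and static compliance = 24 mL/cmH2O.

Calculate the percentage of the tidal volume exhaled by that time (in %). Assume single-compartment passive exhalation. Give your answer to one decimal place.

92.8

τ = R × C = 9.5 × 24 mL/cmH2O = 9.5 × 0.024 L/cmH2O = 0.228 s.
Passive exhalation: V(t)/V₀ = e^(−t/τ) = e^(−0.60/0.228) = 0.07196.
Fraction exhaled = 1 − 0.07196 = 0.928 → 92.8%.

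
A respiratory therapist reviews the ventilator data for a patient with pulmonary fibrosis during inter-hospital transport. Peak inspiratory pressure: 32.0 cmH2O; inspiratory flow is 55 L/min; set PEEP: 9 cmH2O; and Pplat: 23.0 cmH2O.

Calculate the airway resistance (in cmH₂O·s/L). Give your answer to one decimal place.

Flow: 55 L/min ÷ 60 = 0.9167 L/s.
Raw = (PIP − Pplat) / flow = (32.0 − 23.0) / 0.9167 = 9.0 / 0.9167 = 9.818 cmH2O·s/L.

9.8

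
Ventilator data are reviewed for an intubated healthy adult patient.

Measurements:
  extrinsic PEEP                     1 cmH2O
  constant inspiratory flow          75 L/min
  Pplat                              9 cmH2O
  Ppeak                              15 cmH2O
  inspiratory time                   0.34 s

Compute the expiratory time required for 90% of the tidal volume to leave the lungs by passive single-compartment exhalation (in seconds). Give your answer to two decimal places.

0.59

Flow: 75 L/min ÷ 60 = 1.25 L/s.
Vt = flow × Ti = 1.25 L/s × 0.34 s × 1000 mL/L = 425.0 mL.
R = (PIP − Pplat)/V̇ = (15 − 9) / 1.25 = 6.0/1.25 = 4.8 cmH2O·s/L.
C = Vt/(Pplat − PEEP) = 425.0 / (9 − 1) = 425.0/8.0 = 53.125 mL/cmH2O.
τ = R × C = 4.8 × 0.05313 L/cmH2O = 0.255 s.
t = −τ·ln(1 − 0.90) = −0.255·ln(0.1) = 0.5872 s.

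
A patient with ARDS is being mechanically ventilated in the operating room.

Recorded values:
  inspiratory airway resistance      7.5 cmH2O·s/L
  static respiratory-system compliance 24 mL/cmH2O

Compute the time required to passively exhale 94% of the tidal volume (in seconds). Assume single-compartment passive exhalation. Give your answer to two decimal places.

τ = R × C = 7.5 × 24 mL/cmH2O = 7.5 × 0.024 L/cmH2O = 0.18 s.
Exhaled fraction f = 1 − e^(−t/τ) → t = −τ·ln(1 − f) = −0.18·ln(0.06) = 0.5064 s.

0.51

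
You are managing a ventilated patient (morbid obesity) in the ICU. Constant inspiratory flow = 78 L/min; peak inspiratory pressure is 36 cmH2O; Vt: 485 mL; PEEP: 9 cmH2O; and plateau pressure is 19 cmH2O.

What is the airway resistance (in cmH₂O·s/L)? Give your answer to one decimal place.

13.1

Flow: 78 L/min ÷ 60 = 1.3 L/s.
Raw = (PIP − Pplat) / flow = (36 − 19) / 1.3 = 17.0 / 1.3 = 13.077 cmH2O·s/L.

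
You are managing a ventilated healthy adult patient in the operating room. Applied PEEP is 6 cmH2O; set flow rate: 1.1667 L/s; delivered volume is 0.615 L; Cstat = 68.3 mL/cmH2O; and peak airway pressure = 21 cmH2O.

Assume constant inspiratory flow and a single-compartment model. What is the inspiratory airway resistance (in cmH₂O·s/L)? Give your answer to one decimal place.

Equation of motion (constant flow): PIP = Vt/C + R·V̇ + PEEP.
R·V̇ = PIP − Vt/C − PEEP = 21 − 615/68.3 − 6 = 21 − 9.004 − 6 = 5.996 cmH2O.
R = 5.996 / 1.1667 = 5.139 cmH2O·s/L.

5.1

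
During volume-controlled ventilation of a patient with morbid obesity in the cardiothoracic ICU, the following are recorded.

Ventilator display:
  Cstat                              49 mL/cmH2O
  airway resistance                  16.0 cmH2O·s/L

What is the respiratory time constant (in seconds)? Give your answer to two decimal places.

0.78

τ = R × C = 16.0 × 49 mL/cmH2O = 16.0 × 0.049 L/cmH2O = 0.784 s.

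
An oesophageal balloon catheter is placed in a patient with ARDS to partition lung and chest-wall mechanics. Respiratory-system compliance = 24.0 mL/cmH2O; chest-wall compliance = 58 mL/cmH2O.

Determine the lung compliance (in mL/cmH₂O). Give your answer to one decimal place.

1/CL = 1/Crs − 1/Ccw.
1/CL = 1/24.0 − 1/58 = 0.02443.
CL = 40.933 mL/cmH2O.

40.9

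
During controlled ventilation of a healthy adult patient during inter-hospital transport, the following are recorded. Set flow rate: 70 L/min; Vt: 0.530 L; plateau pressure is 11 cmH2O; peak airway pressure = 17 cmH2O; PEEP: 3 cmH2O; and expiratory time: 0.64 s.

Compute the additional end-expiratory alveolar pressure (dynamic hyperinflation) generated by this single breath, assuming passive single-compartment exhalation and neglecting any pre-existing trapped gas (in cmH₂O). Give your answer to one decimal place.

Flow: 70 L/min ÷ 60 = 1.1667 L/s.
R = (PIP − Pplat)/V̇ = (17 − 11) / 1.1667 = 6.0/1.1667 = 5.143 cmH2O·s/L.
C = Vt/(Pplat − PEEP) = 530.0 / (11 − 3) = 530.0/8.0 = 66.25 mL/cmH2O.
τ = R × C = 5.143 × 0.06625 L/cmH2O = 0.3407 s.
Fraction remaining = e^(−Te/τ) = e^(−0.64/0.3407) = 0.1528; trapped volume = 530.0 × 0.1528 = 80.984 mL.
Additional alveolar pressure from trapping ≈ V_trapped / C = 80.984 / 66.25 = 1.222 cmH2O.

1.2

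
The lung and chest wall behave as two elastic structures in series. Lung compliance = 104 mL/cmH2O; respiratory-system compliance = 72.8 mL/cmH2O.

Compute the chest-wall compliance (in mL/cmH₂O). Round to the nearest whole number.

243

1/Ccw = 1/Crs − 1/CL.
1/Ccw = 1/72.8 − 1/104 = 0.004121.
Ccw = 242.66 mL/cmH2O.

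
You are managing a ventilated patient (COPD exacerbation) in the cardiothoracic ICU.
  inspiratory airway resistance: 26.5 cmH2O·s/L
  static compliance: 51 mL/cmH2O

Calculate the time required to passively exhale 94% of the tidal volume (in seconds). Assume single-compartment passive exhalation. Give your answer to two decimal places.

3.80

τ = R × C = 26.5 × 51 mL/cmH2O = 26.5 × 0.051 L/cmH2O = 1.352 s.
Exhaled fraction f = 1 − e^(−t/τ) → t = −τ·ln(1 − f) = −1.352·ln(0.06) = 3.804 s.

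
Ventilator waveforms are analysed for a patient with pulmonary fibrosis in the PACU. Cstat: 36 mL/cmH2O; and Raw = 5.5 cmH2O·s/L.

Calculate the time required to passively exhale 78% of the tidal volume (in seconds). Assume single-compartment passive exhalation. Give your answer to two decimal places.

0.30

τ = R × C = 5.5 × 36 mL/cmH2O = 5.5 × 0.036 L/cmH2O = 0.198 s.
Exhaled fraction f = 1 − e^(−t/τ) → t = −τ·ln(1 − f) = −0.198·ln(0.22) = 0.2998 s.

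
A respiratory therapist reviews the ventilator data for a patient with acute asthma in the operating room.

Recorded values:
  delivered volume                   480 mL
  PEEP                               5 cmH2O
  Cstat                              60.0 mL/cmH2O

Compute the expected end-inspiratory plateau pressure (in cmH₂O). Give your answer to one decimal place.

13.0

Pplat = PEEP + Vt / Cstat = 5 + 480 / 60.0 = 5 + 8.0 = 13.0 cmH2O.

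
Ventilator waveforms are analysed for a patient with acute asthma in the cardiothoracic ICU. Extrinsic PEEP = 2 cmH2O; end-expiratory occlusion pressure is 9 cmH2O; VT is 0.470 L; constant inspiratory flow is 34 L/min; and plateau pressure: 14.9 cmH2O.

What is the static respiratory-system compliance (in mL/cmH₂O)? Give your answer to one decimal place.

End-expiratory occlusion gives total PEEP = 9 cmH2O (intrinsic PEEP = 9 − 2 = 7). Use total PEEP for the elastic gradient.
Cstat = Vt / (Pplat − PEEPtotal) = 470 / (14.9 − 9) = 470 / 5.9 = 79.661 mL/cmH2O.

79.7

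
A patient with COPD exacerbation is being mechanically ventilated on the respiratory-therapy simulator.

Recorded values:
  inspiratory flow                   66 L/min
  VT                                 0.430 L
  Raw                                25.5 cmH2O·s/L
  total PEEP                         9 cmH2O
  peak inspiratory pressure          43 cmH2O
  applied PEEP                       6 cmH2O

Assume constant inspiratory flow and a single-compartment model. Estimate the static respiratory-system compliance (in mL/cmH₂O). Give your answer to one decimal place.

72.3

Flow: 66 L/min ÷ 60 = 1.1 L/s.
Total PEEP = 9 cmH2O (set 6 + intrinsic 3); this is the baseline alveolar pressure.
Equation of motion (constant flow): PIP = Vt/C + R·V̇ + PEEP.
Vt/C = PIP − R·V̇ − PEEP = 43 − 25.5×1.1 − 9 = 43 − 28.05 − 9 = 5.95 cmH2O.
C = Vt / 5.95 = 430 / 5.95 = 72.269 mL/cmH2O.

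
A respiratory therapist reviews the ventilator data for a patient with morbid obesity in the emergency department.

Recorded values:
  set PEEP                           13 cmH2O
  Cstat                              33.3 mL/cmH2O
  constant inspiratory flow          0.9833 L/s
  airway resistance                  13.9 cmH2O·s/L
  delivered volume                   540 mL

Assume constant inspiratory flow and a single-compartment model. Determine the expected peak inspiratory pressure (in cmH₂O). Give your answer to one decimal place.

Equation of motion (constant flow): PIP = Vt/C + R·V̇ + PEEP.
PIP = 540/33.3 + 13.9×0.9833 + 13 = 16.216 + 13.668 + 13 = 42.884 cmH2O.

42.9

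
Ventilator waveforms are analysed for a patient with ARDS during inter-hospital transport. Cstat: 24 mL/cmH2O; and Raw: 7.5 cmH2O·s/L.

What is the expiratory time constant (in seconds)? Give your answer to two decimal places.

0.18

τ = R × C = 7.5 × 24 mL/cmH2O = 7.5 × 0.024 L/cmH2O = 0.18 s.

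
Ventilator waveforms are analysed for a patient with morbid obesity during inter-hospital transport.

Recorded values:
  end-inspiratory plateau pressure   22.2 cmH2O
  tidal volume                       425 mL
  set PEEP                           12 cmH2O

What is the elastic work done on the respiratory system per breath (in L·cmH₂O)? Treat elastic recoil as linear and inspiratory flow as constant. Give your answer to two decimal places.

2.17

Elastic work ≈ ½ × (Pplat − PEEP) × Vt = 0.5 × (22.2 − 12) × 0.425 L = 0.5 × 10.2 × 0.425 = 2.168 L·cmH2O.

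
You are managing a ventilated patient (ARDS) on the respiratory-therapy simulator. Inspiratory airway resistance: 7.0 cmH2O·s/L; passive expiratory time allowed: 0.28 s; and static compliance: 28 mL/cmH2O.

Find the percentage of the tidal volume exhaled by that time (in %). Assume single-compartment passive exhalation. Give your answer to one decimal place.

τ = R × C = 7.0 × 28 mL/cmH2O = 7.0 × 0.028 L/cmH2O = 0.196 s.
Passive exhalation: V(t)/V₀ = e^(−t/τ) = e^(−0.28/0.196) = 0.2397.
Fraction exhaled = 1 − 0.2397 = 0.7603 → 76.03%.

76.0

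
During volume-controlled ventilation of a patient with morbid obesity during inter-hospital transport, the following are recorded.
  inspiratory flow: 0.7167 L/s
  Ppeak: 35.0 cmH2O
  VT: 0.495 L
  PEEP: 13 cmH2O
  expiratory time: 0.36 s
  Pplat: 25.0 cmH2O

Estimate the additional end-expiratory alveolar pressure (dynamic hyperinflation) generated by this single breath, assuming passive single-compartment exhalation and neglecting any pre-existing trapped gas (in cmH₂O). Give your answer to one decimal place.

6.4

R = (PIP − Pplat)/V̇ = (35.0 − 25.0) / 0.7167 = 10.0/0.7167 = 13.953 cmH2O·s/L.
C = Vt/(Pplat − PEEP) = 495.0 / (25.0 − 13) = 495.0/12.0 = 41.25 mL/cmH2O.
τ = R × C = 13.953 × 0.04125 L/cmH2O = 0.5756 s.
Fraction remaining = e^(−Te/τ) = e^(−0.36/0.5756) = 0.535; trapped volume = 495.0 × 0.535 = 264.83 mL.
Additional alveolar pressure from trapping ≈ V_trapped / C = 264.83 / 41.25 = 6.42 cmH2O.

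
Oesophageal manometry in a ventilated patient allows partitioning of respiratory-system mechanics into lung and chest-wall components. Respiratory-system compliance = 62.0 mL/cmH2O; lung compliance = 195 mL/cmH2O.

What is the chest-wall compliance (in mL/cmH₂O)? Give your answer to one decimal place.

90.9

1/Ccw = 1/Crs − 1/CL.
1/Ccw = 1/62.0 − 1/195 = 0.011.
Ccw = 90.909 mL/cmH2O.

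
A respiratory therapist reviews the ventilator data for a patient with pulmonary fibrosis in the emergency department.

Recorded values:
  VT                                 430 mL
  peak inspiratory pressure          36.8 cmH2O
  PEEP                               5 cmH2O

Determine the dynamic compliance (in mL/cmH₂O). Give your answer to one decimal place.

13.5

Dynamic compliance = Vt / (PIP − PEEP) = 430 / (36.8 − 5) = 430 / 31.8 = 13.522 mL/cmH2O.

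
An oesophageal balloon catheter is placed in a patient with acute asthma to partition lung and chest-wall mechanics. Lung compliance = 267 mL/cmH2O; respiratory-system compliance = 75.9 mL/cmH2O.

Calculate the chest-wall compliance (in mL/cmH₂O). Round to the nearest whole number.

106

1/Ccw = 1/Crs − 1/CL.
1/Ccw = 1/75.9 − 1/267 = 0.00943.
Ccw = 106.04 mL/cmH2O.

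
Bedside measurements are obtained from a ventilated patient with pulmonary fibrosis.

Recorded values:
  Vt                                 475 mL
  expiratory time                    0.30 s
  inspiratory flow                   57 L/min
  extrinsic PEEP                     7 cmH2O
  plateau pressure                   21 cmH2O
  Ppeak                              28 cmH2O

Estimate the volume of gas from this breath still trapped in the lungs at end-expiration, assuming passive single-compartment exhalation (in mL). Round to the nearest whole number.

143

Flow: 57 L/min ÷ 60 = 0.95 L/s.
R = (PIP − Pplat)/V̇ = (28 − 21) / 0.95 = 7.0/0.95 = 7.368 cmH2O·s/L.
C = Vt/(Pplat − PEEP) = 475.0 / (21 − 7) = 475.0/14.0 = 33.929 mL/cmH2O.
τ = R × C = 7.368 × 0.03393 L/cmH2O = 0.25 s.
Fraction remaining = e^(−Te/τ) = e^(−0.30/0.25) = 0.3012.
Trapped volume = 475.0 × 0.3012 = 143.07 mL.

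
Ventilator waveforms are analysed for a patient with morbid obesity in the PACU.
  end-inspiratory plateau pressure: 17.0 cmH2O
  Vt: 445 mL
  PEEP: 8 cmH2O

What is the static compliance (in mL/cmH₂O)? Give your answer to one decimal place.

49.4

Cstat = Vt / (Pplat − PEEP) = 445 / (17.0 − 8) = 445 / 9.0 = 49.444 mL/cmH2O.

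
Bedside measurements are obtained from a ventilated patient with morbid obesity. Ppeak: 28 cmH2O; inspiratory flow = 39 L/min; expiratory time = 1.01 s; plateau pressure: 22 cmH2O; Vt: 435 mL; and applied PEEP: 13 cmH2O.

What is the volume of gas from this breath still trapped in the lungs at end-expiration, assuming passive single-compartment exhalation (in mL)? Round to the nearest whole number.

45

Flow: 39 L/min ÷ 60 = 0.65 L/s.
R = (PIP − Pplat)/V̇ = (28 − 22) / 0.65 = 6.0/0.65 = 9.231 cmH2O·s/L.
C = Vt/(Pplat − PEEP) = 435.0 / (22 − 13) = 435.0/9.0 = 48.333 mL/cmH2O.
τ = R × C = 9.231 × 0.04833 L/cmH2O = 0.4461 s.
Fraction remaining = e^(−Te/τ) = e^(−1.01/0.4461) = 0.1039.
Trapped volume = 435.0 × 0.1039 = 45.197 mL.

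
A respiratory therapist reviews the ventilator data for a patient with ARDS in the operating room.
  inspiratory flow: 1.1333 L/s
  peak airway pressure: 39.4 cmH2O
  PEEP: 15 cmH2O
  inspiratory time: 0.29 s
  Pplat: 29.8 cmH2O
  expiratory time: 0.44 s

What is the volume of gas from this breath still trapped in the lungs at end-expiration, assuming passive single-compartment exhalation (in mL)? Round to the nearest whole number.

Vt = flow × Ti = 1.1333 L/s × 0.29 s × 1000 mL/L = 328.66 mL.
R = (PIP − Pplat)/V̇ = (39.4 − 29.8) / 1.1333 = 9.6/1.1333 = 8.471 cmH2O·s/L.
C = Vt/(Pplat − PEEP) = 328.66 / (29.8 − 15) = 328.66/14.8 = 22.207 mL/cmH2O.
τ = R × C = 8.471 × 0.02221 L/cmH2O = 0.1881 s.
Fraction remaining = e^(−Te/τ) = e^(−0.44/0.1881) = 0.09641.
Trapped volume = 328.66 × 0.09641 = 31.686 mL.

32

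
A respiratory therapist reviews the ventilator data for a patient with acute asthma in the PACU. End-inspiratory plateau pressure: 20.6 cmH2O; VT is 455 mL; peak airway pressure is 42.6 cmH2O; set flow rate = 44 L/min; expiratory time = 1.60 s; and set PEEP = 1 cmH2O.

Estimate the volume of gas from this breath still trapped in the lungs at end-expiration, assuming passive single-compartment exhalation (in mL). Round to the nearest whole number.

46

Flow: 44 L/min ÷ 60 = 0.7333 L/s.
R = (PIP − Pplat)/V̇ = (42.6 − 20.6) / 0.7333 = 22.0/0.7333 = 30.001 cmH2O·s/L.
C = Vt/(Pplat − PEEP) = 455.0 / (20.6 − 1) = 455.0/19.6 = 23.214 mL/cmH2O.
τ = R × C = 30.001 × 0.02321 L/cmH2O = 0.6963 s.
Fraction remaining = e^(−Te/τ) = e^(−1.60/0.6963) = 0.1005.
Trapped volume = 455.0 × 0.1005 = 45.728 mL.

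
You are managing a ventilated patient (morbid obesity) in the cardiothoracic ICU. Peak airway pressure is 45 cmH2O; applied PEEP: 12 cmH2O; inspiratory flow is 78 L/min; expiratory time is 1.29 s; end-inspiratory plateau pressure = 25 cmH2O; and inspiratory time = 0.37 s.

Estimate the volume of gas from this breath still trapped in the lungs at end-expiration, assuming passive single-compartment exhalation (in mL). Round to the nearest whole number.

Flow: 78 L/min ÷ 60 = 1.3 L/s.
Vt = flow × Ti = 1.3 L/s × 0.37 s × 1000 mL/L = 481.0 mL.
R = (PIP − Pplat)/V̇ = (45 − 25) / 1.3 = 20.0/1.3 = 15.385 cmH2O·s/L.
C = Vt/(Pplat − PEEP) = 481.0 / (25 − 12) = 481.0/13.0 = 37.0 mL/cmH2O.
τ = R × C = 15.385 × 0.037 L/cmH2O = 0.5692 s.
Fraction remaining = e^(−Te/τ) = e^(−1.29/0.5692) = 0.1037.
Trapped volume = 481.0 × 0.1037 = 49.88 mL.

50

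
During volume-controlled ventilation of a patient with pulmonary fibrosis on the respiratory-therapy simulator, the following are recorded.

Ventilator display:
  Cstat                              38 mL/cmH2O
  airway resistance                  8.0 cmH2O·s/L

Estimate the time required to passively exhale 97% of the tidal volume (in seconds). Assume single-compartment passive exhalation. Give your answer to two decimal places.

1.07

τ = R × C = 8.0 × 38 mL/cmH2O = 8.0 × 0.038 L/cmH2O = 0.304 s.
Exhaled fraction f = 1 − e^(−t/τ) → t = −τ·ln(1 − f) = −0.304·ln(0.03) = 1.066 s.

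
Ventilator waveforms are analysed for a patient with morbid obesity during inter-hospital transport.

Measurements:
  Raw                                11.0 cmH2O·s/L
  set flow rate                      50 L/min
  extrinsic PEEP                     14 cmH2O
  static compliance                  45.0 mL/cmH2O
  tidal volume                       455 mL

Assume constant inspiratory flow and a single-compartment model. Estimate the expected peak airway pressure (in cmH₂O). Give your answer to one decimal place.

Flow: 50 L/min ÷ 60 = 0.8333 L/s.
Equation of motion (constant flow): PIP = Vt/C + R·V̇ + PEEP.
PIP = 455/45.0 + 11.0×0.8333 + 14 = 10.111 + 9.166 + 14 = 33.277 cmH2O.

33.3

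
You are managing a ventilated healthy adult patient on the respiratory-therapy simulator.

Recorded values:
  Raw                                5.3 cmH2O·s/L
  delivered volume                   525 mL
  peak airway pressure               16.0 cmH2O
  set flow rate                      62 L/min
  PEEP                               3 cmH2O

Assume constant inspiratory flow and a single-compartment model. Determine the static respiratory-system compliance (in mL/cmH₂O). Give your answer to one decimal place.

69.8

Flow: 62 L/min ÷ 60 = 1.0333 L/s.
Equation of motion (constant flow): PIP = Vt/C + R·V̇ + PEEP.
Vt/C = PIP − R·V̇ − PEEP = 16.0 − 5.3×1.0333 − 3 = 16.0 − 5.476 − 3 = 7.524 cmH2O.
C = Vt / 7.524 = 525 / 7.524 = 69.777 mL/cmH2O.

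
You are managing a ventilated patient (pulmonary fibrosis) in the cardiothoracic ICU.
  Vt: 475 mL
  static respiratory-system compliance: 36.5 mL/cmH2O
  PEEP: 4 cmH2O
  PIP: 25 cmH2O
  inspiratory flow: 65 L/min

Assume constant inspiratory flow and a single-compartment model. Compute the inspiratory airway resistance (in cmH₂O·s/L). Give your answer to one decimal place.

Flow: 65 L/min ÷ 60 = 1.0833 L/s.
Equation of motion (constant flow): PIP = Vt/C + R·V̇ + PEEP.
R·V̇ = PIP − Vt/C − PEEP = 25 − 475/36.5 − 4 = 25 − 13.014 − 4 = 7.986 cmH2O.
R = 7.986 / 1.0833 = 7.372 cmH2O·s/L.

7.4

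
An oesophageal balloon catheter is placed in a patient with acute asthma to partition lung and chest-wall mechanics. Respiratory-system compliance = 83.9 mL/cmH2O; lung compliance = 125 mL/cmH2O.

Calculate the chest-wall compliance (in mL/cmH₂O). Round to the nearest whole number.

255

1/Ccw = 1/Crs − 1/CL.
1/Ccw = 1/83.9 − 1/125 = 0.003919.
Ccw = 255.17 mL/cmH2O.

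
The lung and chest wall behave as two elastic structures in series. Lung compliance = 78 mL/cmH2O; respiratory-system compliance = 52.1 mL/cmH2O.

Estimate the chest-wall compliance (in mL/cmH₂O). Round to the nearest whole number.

1/Ccw = 1/Crs − 1/CL.
1/Ccw = 1/52.1 − 1/78 = 0.006373.
Ccw = 156.91 mL/cmH2O.

157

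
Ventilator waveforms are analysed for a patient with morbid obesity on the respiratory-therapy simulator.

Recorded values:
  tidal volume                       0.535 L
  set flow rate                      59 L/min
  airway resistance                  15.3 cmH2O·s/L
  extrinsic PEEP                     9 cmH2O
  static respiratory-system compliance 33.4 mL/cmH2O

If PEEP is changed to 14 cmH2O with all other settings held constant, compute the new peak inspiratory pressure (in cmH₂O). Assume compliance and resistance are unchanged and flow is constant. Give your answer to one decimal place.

45.1

Flow: 59 L/min ÷ 60 = 0.9833 L/s.
PIP = Vt/C + R·V̇ + PEEP (constant-flow equation of motion).
Only the baseline term changes: ΔPIP = ΔPEEP = 14 − 9 = 5.0 cmH2O.
Original PIP = 535/33.4 + 15.3×0.9833 + 9 = 40.062 cmH2O; new PIP = 40.062 + (5.0) = 45.062 cmH2O.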